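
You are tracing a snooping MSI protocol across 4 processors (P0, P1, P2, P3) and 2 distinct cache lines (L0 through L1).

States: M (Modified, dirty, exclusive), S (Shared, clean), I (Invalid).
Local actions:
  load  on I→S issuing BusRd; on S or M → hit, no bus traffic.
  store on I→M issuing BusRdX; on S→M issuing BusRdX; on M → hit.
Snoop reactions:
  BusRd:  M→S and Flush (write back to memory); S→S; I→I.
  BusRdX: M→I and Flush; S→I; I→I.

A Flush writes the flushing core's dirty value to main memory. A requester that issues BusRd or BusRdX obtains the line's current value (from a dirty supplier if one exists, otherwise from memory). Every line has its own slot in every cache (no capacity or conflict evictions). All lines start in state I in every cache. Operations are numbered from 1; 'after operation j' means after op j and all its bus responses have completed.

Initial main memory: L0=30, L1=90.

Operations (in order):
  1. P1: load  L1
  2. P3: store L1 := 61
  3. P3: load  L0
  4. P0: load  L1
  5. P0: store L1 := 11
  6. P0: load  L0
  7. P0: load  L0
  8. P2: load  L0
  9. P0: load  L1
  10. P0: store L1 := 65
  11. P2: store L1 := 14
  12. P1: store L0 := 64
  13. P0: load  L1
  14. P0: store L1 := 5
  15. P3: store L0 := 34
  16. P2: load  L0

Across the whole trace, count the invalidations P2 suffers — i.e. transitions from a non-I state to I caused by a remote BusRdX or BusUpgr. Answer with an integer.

step 1: P1: load  L1  ⟶  ISII  (L1)  txn=BusRd  M[L1]=90
step 2: P3: store L1 := 61  ⟶  IIIM  (L1)  txn=BusRdX  M[L1]=90
step 3: P3: load  L0  ⟶  IIIS  (L0)  txn=BusRd  M[L0]=30
step 4: P0: load  L1  ⟶  SIIS  (L1)  txn=BusRd+Flush  M[L1]=61
step 5: P0: store L1 := 11  ⟶  MIII  (L1)  txn=BusRdX  M[L1]=61
step 6: P0: load  L0  ⟶  SIIS  (L0)  txn=BusRd  M[L0]=30
step 7: P0: load  L0  ⟶  SIIS  (L0)  txn=∅  M[L0]=30
step 8: P2: load  L0  ⟶  SISS  (L0)  txn=BusRd  M[L0]=30
step 9: P0: load  L1  ⟶  MIII  (L1)  txn=∅  M[L1]=61
step 10: P0: store L1 := 65  ⟶  MIII  (L1)  txn=∅  M[L1]=61
step 11: P2: store L1 := 14  ⟶  IIMI  (L1)  txn=BusRdX+Flush  M[L1]=65
step 12: P1: store L0 := 64  ⟶  IMII  (L0)  txn=BusRdX  M[L0]=30
step 13: P0: load  L1  ⟶  SISI  (L1)  txn=BusRd+Flush  M[L1]=14
step 14: P0: store L1 := 5  ⟶  MIII  (L1)  txn=BusRdX  M[L1]=14
step 15: P3: store L0 := 34  ⟶  IIIM  (L0)  txn=BusRdX+Flush  M[L0]=64
step 16: P2: load  L0  ⟶  IISS  (L0)  txn=BusRd+Flush  M[L0]=34

invalidations = 2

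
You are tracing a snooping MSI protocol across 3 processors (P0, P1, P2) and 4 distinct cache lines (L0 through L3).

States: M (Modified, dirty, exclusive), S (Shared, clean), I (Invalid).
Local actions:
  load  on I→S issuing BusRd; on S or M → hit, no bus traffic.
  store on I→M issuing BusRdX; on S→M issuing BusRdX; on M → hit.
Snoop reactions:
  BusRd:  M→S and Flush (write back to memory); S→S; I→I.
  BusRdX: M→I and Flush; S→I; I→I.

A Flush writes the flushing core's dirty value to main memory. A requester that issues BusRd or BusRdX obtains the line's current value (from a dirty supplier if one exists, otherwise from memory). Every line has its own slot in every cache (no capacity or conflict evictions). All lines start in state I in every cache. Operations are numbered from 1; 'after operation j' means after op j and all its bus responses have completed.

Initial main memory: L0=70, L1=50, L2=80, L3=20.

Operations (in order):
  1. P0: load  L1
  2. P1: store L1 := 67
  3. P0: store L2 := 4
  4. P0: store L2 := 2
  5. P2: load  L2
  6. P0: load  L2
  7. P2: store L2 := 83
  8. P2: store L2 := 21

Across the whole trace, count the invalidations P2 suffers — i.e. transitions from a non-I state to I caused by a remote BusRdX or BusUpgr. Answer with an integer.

step 1: P0: load  L1  ⟶  SII  (L1)  txn=BusRd  M[L1]=50
step 2: P1: store L1 := 67  ⟶  IMI  (L1)  txn=BusRdX  M[L1]=50
step 3: P0: store L2 := 4  ⟶  MII  (L2)  txn=BusRdX  M[L2]=80
step 4: P0: store L2 := 2  ⟶  MII  (L2)  txn=∅  M[L2]=80
step 5: P2: load  L2  ⟶  SIS  (L2)  txn=BusRd+Flush  M[L2]=2
step 6: P0: load  L2  ⟶  SIS  (L2)  txn=∅  M[L2]=2
step 7: P2: store L2 := 83  ⟶  IIM  (L2)  txn=BusRdX  M[L2]=2
step 8: P2: store L2 := 21  ⟶  IIM  (L2)  txn=∅  M[L2]=2

invalidations = 0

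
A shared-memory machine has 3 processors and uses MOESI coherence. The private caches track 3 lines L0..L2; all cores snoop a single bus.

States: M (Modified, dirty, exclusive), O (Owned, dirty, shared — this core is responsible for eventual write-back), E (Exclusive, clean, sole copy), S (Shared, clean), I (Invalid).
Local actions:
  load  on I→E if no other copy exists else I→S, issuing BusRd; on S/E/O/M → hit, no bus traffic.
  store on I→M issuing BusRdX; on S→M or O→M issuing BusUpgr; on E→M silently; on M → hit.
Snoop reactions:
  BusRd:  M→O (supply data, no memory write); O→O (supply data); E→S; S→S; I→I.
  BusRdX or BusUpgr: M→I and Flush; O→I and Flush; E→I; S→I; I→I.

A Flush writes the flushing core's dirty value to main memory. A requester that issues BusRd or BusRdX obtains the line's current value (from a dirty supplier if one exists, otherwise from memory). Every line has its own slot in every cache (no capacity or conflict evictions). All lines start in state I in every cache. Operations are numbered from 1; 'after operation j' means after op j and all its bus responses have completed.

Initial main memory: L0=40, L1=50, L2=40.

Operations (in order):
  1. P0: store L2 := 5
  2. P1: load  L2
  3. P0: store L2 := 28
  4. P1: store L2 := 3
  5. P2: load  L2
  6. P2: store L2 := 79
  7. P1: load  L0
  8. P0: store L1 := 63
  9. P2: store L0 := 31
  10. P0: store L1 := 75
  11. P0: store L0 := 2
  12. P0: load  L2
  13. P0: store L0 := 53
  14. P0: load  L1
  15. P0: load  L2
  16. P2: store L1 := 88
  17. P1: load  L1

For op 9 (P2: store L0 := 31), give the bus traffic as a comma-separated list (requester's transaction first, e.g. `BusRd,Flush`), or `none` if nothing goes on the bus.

1. P0: store L2 := 5  bus=[BusRdX]  L2: P0=M P1=I P2=I  mem[L2]=40
2. P1: load  L2  bus=[BusRd]  L2: P0=O P1=S P2=I  mem[L2]=40
3. P0: store L2 := 28  bus=[BusUpgr]  L2: P0=M P1=I P2=I  mem[L2]=40
4. P1: store L2 := 3  bus=[BusRdX,Flush]  L2: P0=I P1=M P2=I  mem[L2]=28
5. P2: load  L2  bus=[BusRd]  L2: P0=I P1=O P2=S  mem[L2]=28
6. P2: store L2 := 79  bus=[BusUpgr,Flush]  L2: P0=I P1=I P2=M  mem[L2]=3
7. P1: load  L0  bus=[BusRd]  L0: P0=I P1=E P2=I  mem[L0]=40
8. P0: store L1 := 63  bus=[BusRdX]  L1: P0=M P1=I P2=I  mem[L1]=50
9. P2: store L0 := 31  bus=[BusRdX]  L0: P0=I P1=I P2=M  mem[L0]=40
10. P0: store L1 := 75  bus=[-]  L1: P0=M P1=I P2=I  mem[L1]=50
11. P0: store L0 := 2  bus=[BusRdX,Flush]  L0: P0=M P1=I P2=I  mem[L0]=31
12. P0: load  L2  bus=[BusRd]  L2: P0=S P1=I P2=O  mem[L2]=3
13. P0: store L0 := 53  bus=[-]  L0: P0=M P1=I P2=I  mem[L0]=31
14. P0: load  L1  bus=[-]  L1: P0=M P1=I P2=I  mem[L1]=50
15. P0: load  L2  bus=[-]  L2: P0=S P1=I P2=O  mem[L2]=3
16. P2: store L1 := 88  bus=[BusRdX,Flush]  L1: P0=I P1=I P2=M  mem[L1]=75
17. P1: load  L1  bus=[BusRd]  L1: P0=I P1=S P2=O  mem[L1]=75

bus = BusRdX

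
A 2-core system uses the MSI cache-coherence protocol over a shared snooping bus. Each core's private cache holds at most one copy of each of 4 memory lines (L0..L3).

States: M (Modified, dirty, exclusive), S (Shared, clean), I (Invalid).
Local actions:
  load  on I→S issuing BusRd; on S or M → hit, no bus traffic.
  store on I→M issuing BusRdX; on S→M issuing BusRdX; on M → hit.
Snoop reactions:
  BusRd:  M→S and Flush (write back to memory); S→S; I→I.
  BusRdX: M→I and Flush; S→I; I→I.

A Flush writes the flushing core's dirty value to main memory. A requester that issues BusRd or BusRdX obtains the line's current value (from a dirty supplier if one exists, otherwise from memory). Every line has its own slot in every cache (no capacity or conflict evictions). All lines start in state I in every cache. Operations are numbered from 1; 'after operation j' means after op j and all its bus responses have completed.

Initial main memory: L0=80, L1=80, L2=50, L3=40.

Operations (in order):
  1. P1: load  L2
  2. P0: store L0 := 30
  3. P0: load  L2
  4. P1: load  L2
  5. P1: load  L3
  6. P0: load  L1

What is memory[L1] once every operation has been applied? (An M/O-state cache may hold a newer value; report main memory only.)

memory[L1] = 80

  op1 P1: load  L2 → I/S on L2; bus BusRd; mem=50
  op2 P0: store L0 := 30 → M/I on L0; bus BusRdX; mem=80
  op3 P0: load  L2 → S/S on L2; bus BusRd; mem=50
  op4 P1: load  L2 → S/S on L2; bus (none); mem=50
  op5 P1: load  L3 → I/S on L3; bus BusRd; mem=40
  op6 P0: load  L1 → S/I on L1; bus BusRd; mem=80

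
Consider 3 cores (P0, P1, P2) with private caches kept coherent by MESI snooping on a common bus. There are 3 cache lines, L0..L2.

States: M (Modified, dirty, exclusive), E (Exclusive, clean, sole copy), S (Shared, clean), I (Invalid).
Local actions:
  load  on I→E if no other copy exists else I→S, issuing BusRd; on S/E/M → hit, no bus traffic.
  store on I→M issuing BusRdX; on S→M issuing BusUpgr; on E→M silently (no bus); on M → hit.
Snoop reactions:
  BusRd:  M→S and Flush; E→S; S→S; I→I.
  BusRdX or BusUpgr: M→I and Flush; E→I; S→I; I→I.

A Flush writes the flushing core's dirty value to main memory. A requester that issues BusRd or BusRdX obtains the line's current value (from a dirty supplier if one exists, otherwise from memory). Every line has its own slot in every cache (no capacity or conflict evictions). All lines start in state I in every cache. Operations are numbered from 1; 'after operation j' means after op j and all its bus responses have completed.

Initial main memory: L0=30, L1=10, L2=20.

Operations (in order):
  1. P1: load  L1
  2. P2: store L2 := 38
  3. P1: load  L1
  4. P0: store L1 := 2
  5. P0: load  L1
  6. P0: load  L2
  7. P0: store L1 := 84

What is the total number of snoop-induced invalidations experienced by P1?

invalidations = 1

[1] P1: load  L1 | P0:I, P1:E(10), P2:I | bus: BusRd
[2] P2: store L2 := 38 | P0:I, P1:I, P2:M(38) | bus: BusRdX
[3] P1: load  L1 | P0:I, P1:E(10), P2:I | bus: none
[4] P0: store L1 := 2 | P0:M(2), P1:I, P2:I | bus: BusRdX
[5] P0: load  L1 | P0:M(2), P1:I, P2:I | bus: none
[6] P0: load  L2 | P0:S(38), P1:I, P2:S(38) | bus: BusRd,Flush
[7] P0: store L1 := 84 | P0:M(84), P1:I, P2:I | bus: none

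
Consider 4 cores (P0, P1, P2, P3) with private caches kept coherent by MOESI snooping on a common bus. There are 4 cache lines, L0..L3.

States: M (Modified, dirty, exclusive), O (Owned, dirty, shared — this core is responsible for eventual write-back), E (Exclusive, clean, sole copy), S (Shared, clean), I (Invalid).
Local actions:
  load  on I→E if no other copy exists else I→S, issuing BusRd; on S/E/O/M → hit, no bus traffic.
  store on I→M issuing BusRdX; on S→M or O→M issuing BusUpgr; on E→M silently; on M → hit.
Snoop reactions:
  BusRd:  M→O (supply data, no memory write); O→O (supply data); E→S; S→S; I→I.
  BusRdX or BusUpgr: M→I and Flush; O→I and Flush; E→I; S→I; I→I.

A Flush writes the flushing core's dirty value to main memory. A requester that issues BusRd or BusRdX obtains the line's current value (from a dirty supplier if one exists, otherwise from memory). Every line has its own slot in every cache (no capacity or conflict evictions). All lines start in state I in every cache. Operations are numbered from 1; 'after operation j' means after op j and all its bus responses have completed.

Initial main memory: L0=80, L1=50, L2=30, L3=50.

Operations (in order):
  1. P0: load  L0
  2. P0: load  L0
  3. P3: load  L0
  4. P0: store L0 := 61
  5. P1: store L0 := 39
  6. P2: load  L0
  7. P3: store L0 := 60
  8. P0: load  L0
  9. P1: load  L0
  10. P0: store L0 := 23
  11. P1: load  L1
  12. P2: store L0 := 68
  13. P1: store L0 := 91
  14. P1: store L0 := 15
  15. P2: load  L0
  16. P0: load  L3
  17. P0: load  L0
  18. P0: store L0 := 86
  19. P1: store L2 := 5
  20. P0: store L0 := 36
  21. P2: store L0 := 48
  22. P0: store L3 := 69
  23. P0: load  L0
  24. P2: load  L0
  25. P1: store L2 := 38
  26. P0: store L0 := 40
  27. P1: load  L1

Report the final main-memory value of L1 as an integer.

memory[L1] = 50

step 1: P0: load  L0  ⟶  EIII  (L0)  txn=BusRd  M[L0]=80
step 2: P0: load  L0  ⟶  EIII  (L0)  txn=∅  M[L0]=80
step 3: P3: load  L0  ⟶  SIIS  (L0)  txn=BusRd  M[L0]=80
step 4: P0: store L0 := 61  ⟶  MIII  (L0)  txn=BusUpgr  M[L0]=80
step 5: P1: store L0 := 39  ⟶  IMII  (L0)  txn=BusRdX+Flush  M[L0]=61
step 6: P2: load  L0  ⟶  IOSI  (L0)  txn=BusRd  M[L0]=61
step 7: P3: store L0 := 60  ⟶  IIIM  (L0)  txn=BusRdX+Flush  M[L0]=39
step 8: P0: load  L0  ⟶  SIIO  (L0)  txn=BusRd  M[L0]=39
step 9: P1: load  L0  ⟶  SSIO  (L0)  txn=BusRd  M[L0]=39
step 10: P0: store L0 := 23  ⟶  MIII  (L0)  txn=BusUpgr+Flush  M[L0]=60
step 11: P1: load  L1  ⟶  IEII  (L1)  txn=BusRd  M[L1]=50
step 12: P2: store L0 := 68  ⟶  IIMI  (L0)  txn=BusRdX+Flush  M[L0]=23
step 13: P1: store L0 := 91  ⟶  IMII  (L0)  txn=BusRdX+Flush  M[L0]=68
step 14: P1: store L0 := 15  ⟶  IMII  (L0)  txn=∅  M[L0]=68
step 15: P2: load  L0  ⟶  IOSI  (L0)  txn=BusRd  M[L0]=68
step 16: P0: load  L3  ⟶  EIII  (L3)  txn=BusRd  M[L3]=50
step 17: P0: load  L0  ⟶  SOSI  (L0)  txn=BusRd  M[L0]=68
step 18: P0: store L0 := 86  ⟶  MIII  (L0)  txn=BusUpgr+Flush  M[L0]=15
step 19: P1: store L2 := 5  ⟶  IMII  (L2)  txn=BusRdX  M[L2]=30
step 20: P0: store L0 := 36  ⟶  MIII  (L0)  txn=∅  M[L0]=15
step 21: P2: store L0 := 48  ⟶  IIMI  (L0)  txn=BusRdX+Flush  M[L0]=36
step 22: P0: store L3 := 69  ⟶  MIII  (L3)  txn=∅  M[L3]=50
step 23: P0: load  L0  ⟶  SIOI  (L0)  txn=BusRd  M[L0]=36
step 24: P2: load  L0  ⟶  SIOI  (L0)  txn=∅  M[L0]=36
step 25: P1: store L2 := 38  ⟶  IMII  (L2)  txn=∅  M[L2]=30
step 26: P0: store L0 := 40  ⟶  MIII  (L0)  txn=BusUpgr+Flush  M[L0]=48
step 27: P1: load  L1  ⟶  IEII  (L1)  txn=∅  M[L1]=50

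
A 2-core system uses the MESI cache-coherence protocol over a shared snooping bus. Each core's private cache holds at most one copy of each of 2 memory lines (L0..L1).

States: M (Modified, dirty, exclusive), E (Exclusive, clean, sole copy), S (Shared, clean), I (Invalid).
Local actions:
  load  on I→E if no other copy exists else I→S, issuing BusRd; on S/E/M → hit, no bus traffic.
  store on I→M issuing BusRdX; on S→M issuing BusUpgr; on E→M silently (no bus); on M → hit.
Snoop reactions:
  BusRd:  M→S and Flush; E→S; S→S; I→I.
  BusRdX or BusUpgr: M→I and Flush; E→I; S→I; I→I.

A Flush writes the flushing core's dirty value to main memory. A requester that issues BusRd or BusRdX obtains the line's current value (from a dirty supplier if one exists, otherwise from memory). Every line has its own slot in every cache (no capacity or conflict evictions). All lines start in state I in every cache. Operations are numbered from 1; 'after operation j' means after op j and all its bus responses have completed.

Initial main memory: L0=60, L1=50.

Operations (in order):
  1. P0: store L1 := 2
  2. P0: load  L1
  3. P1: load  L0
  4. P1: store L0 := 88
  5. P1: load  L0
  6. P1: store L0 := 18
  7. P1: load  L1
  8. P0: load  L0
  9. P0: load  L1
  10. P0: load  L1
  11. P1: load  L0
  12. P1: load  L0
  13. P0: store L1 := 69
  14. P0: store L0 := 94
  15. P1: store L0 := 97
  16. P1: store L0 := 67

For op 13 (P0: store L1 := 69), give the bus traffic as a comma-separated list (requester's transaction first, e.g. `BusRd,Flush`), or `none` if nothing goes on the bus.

step 1: P0: store L1 := 2  ⟶  MI  (L1)  txn=BusRdX  M[L1]=50
step 2: P0: load  L1  ⟶  MI  (L1)  txn=∅  M[L1]=50
step 3: P1: load  L0  ⟶  IE  (L0)  txn=BusRd  M[L0]=60
step 4: P1: store L0 := 88  ⟶  IM  (L0)  txn=∅  M[L0]=60
step 5: P1: load  L0  ⟶  IM  (L0)  txn=∅  M[L0]=60
step 6: P1: store L0 := 18  ⟶  IM  (L0)  txn=∅  M[L0]=60
step 7: P1: load  L1  ⟶  SS  (L1)  txn=BusRd+Flush  M[L1]=2
step 8: P0: load  L0  ⟶  SS  (L0)  txn=BusRd+Flush  M[L0]=18
step 9: P0: load  L1  ⟶  SS  (L1)  txn=∅  M[L1]=2
step 10: P0: load  L1  ⟶  SS  (L1)  txn=∅  M[L1]=2
step 11: P1: load  L0  ⟶  SS  (L0)  txn=∅  M[L0]=18
step 12: P1: load  L0  ⟶  SS  (L0)  txn=∅  M[L0]=18
step 13: P0: store L1 := 69  ⟶  MI  (L1)  txn=BusUpgr  M[L1]=2
step 14: P0: store L0 := 94  ⟶  MI  (L0)  txn=BusUpgr  M[L0]=18
step 15: P1: store L0 := 97  ⟶  IM  (L0)  txn=BusRdX+Flush  M[L0]=94
step 16: P1: store L0 := 67  ⟶  IM  (L0)  txn=∅  M[L0]=94

bus = BusUpgr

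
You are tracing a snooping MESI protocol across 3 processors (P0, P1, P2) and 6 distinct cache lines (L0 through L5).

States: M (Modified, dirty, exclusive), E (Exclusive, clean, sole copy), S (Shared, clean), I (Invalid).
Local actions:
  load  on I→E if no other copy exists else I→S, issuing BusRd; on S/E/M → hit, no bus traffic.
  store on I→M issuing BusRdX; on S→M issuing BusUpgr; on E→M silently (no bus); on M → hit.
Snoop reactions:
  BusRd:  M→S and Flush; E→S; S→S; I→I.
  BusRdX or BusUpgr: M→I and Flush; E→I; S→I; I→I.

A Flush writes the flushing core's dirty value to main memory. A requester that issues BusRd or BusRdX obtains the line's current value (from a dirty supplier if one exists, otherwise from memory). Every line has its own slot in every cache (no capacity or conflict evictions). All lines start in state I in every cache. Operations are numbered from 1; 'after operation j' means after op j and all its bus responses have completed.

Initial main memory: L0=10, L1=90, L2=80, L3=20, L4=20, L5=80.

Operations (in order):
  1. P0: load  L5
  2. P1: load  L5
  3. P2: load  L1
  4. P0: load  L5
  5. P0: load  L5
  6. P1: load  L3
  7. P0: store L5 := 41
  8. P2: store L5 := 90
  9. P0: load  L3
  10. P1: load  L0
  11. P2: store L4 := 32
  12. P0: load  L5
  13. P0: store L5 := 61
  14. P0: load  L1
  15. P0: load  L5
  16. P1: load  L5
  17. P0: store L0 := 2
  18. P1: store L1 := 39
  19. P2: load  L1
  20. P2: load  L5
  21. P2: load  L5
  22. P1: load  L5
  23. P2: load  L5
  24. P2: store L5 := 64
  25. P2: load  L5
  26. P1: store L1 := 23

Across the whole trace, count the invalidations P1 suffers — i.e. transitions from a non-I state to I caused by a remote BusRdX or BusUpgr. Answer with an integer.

[1] P0: load  L5 | P0:E(80), P1:I, P2:I | bus: BusRd
[2] P1: load  L5 | P0:S(80), P1:S(80), P2:I | bus: BusRd
[3] P2: load  L1 | P0:I, P1:I, P2:E(90) | bus: BusRd
[4] P0: load  L5 | P0:S(80), P1:S(80), P2:I | bus: none
[5] P0: load  L5 | P0:S(80), P1:S(80), P2:I | bus: none
[6] P1: load  L3 | P0:I, P1:E(20), P2:I | bus: BusRd
[7] P0: store L5 := 41 | P0:M(41), P1:I, P2:I | bus: BusUpgr
[8] P2: store L5 := 90 | P0:I, P1:I, P2:M(90) | bus: BusRdX,Flush
[9] P0: load  L3 | P0:S(20), P1:S(20), P2:I | bus: BusRd
[10] P1: load  L0 | P0:I, P1:E(10), P2:I | bus: BusRd
[11] P2: store L4 := 32 | P0:I, P1:I, P2:M(32) | bus: BusRdX
[12] P0: load  L5 | P0:S(90), P1:I, P2:S(90) | bus: BusRd,Flush
[13] P0: store L5 := 61 | P0:M(61), P1:I, P2:I | bus: BusUpgr
[14] P0: load  L1 | P0:S(90), P1:I, P2:S(90) | bus: BusRd
[15] P0: load  L5 | P0:M(61), P1:I, P2:I | bus: none
[16] P1: load  L5 | P0:S(61), P1:S(61), P2:I | bus: BusRd,Flush
[17] P0: store L0 := 2 | P0:M(2), P1:I, P2:I | bus: BusRdX
[18] P1: store L1 := 39 | P0:I, P1:M(39), P2:I | bus: BusRdX
[19] P2: load  L1 | P0:I, P1:S(39), P2:S(39) | bus: BusRd,Flush
[20] P2: load  L5 | P0:S(61), P1:S(61), P2:S(61) | bus: BusRd
[21] P2: load  L5 | P0:S(61), P1:S(61), P2:S(61) | bus: none
[22] P1: load  L5 | P0:S(61), P1:S(61), P2:S(61) | bus: none
[23] P2: load  L5 | P0:S(61), P1:S(61), P2:S(61) | bus: none
[24] P2: store L5 := 64 | P0:I, P1:I, P2:M(64) | bus: BusUpgr
[25] P2: load  L5 | P0:I, P1:I, P2:M(64) | bus: none
[26] P1: store L1 := 23 | P0:I, P1:M(23), P2:I | bus: BusUpgr

invalidations = 3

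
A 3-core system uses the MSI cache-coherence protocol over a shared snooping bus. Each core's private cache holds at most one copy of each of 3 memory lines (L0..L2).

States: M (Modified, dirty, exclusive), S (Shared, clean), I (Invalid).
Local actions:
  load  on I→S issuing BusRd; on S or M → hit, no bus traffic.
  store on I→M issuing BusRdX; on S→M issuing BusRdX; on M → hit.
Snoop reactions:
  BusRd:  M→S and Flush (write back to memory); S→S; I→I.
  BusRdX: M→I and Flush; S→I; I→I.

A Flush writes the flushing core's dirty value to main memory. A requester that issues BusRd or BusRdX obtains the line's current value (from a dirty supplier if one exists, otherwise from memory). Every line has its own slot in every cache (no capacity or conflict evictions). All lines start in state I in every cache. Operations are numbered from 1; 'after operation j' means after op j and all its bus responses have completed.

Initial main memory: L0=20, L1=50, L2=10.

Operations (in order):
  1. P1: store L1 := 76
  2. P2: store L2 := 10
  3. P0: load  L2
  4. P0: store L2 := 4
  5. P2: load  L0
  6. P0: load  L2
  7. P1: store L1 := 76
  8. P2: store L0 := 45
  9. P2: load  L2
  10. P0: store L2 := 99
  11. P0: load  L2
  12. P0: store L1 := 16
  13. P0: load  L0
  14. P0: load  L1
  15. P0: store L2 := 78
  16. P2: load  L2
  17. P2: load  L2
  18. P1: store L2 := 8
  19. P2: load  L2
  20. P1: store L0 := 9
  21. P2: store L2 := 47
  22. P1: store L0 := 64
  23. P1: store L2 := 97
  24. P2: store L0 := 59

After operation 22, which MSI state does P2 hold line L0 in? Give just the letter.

  op1 P1: store L1 := 76 → I/M/I on L1; bus BusRdX; mem=50
  op2 P2: store L2 := 10 → I/I/M on L2; bus BusRdX; mem=10
  op3 P0: load  L2 → S/I/S on L2; bus BusRd Flush; mem=10
  op4 P0: store L2 := 4 → M/I/I on L2; bus BusRdX; mem=10
  op5 P2: load  L0 → I/I/S on L0; bus BusRd; mem=20
  op6 P0: load  L2 → M/I/I on L2; bus (none); mem=10
  op7 P1: store L1 := 76 → I/M/I on L1; bus (none); mem=50
  op8 P2: store L0 := 45 → I/I/M on L0; bus BusRdX; mem=20
  op9 P2: load  L2 → S/I/S on L2; bus BusRd Flush; mem=4
  op10 P0: store L2 := 99 → M/I/I on L2; bus BusRdX; mem=4
  op11 P0: load  L2 → M/I/I on L2; bus (none); mem=4
  op12 P0: store L1 := 16 → M/I/I on L1; bus BusRdX Flush; mem=76
  op13 P0: load  L0 → S/I/S on L0; bus BusRd Flush; mem=45
  op14 P0: load  L1 → M/I/I on L1; bus (none); mem=76
  op15 P0: store L2 := 78 → M/I/I on L2; bus (none); mem=4
  op16 P2: load  L2 → S/I/S on L2; bus BusRd Flush; mem=78
  op17 P2: load  L2 → S/I/S on L2; bus (none); mem=78
  op18 P1: store L2 := 8 → I/M/I on L2; bus BusRdX; mem=78
  op19 P2: load  L2 → I/S/S on L2; bus BusRd Flush; mem=8
  op20 P1: store L0 := 9 → I/M/I on L0; bus BusRdX; mem=45
  op21 P2: store L2 := 47 → I/I/M on L2; bus BusRdX; mem=8
  op22 P1: store L0 := 64 → I/M/I on L0; bus (none); mem=45
  op23 P1: store L2 := 97 → I/M/I on L2; bus BusRdX Flush; mem=47
  op24 P2: store L0 := 59 → I/I/M on L0; bus BusRdX Flush; mem=64

state = I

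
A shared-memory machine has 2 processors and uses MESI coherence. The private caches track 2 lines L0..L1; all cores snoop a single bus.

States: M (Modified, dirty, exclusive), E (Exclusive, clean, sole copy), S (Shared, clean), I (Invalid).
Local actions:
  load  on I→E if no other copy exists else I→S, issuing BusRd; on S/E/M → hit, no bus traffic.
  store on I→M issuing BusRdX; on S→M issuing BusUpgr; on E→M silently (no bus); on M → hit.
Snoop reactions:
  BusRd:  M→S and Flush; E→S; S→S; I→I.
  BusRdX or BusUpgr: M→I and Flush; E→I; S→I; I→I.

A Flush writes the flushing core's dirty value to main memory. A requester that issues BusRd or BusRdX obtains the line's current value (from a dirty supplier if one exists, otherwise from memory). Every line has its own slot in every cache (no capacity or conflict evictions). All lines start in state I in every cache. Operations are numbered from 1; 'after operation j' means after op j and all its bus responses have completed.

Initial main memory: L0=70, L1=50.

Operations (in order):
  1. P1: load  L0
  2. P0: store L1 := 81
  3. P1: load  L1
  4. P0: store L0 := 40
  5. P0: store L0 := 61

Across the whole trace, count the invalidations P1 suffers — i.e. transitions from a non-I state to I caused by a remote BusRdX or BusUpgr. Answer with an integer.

invalidations = 1

  op1 P1: load  L0 → I/E on L0; bus BusRd; mem=70
  op2 P0: store L1 := 81 → M/I on L1; bus BusRdX; mem=50
  op3 P1: load  L1 → S/S on L1; bus BusRd Flush; mem=81
  op4 P0: store L0 := 40 → M/I on L0; bus BusRdX; mem=70
  op5 P0: store L0 := 61 → M/I on L0; bus (none); mem=70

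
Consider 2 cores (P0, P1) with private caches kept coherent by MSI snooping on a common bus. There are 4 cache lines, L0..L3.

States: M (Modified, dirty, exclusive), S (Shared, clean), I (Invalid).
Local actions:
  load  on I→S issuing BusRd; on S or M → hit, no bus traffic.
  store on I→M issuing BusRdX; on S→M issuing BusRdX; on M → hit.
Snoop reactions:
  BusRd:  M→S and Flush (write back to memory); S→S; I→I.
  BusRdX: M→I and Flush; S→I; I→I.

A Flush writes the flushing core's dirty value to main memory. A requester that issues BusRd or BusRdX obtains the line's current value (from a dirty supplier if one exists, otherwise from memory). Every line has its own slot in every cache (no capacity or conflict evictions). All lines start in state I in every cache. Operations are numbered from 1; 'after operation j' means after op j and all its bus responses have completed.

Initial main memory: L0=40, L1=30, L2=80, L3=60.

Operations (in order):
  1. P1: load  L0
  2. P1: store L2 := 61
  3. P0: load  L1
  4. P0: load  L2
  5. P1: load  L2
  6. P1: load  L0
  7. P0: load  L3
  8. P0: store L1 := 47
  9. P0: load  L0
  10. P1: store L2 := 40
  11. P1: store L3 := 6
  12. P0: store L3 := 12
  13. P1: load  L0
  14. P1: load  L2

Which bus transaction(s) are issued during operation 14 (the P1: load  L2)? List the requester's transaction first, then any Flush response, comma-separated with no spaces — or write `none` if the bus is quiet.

1. P1: load  L0  bus=[BusRd]  L0: P0=I P1=S  mem[L0]=40
2. P1: store L2 := 61  bus=[BusRdX]  L2: P0=I P1=M  mem[L2]=80
3. P0: load  L1  bus=[BusRd]  L1: P0=S P1=I  mem[L1]=30
4. P0: load  L2  bus=[BusRd,Flush]  L2: P0=S P1=S  mem[L2]=61
5. P1: load  L2  bus=[-]  L2: P0=S P1=S  mem[L2]=61
6. P1: load  L0  bus=[-]  L0: P0=I P1=S  mem[L0]=40
7. P0: load  L3  bus=[BusRd]  L3: P0=S P1=I  mem[L3]=60
8. P0: store L1 := 47  bus=[BusRdX]  L1: P0=M P1=I  mem[L1]=30
9. P0: load  L0  bus=[BusRd]  L0: P0=S P1=S  mem[L0]=40
10. P1: store L2 := 40  bus=[BusRdX]  L2: P0=I P1=M  mem[L2]=61
11. P1: store L3 := 6  bus=[BusRdX]  L3: P0=I P1=M  mem[L3]=60
12. P0: store L3 := 12  bus=[BusRdX,Flush]  L3: P0=M P1=I  mem[L3]=6
13. P1: load  L0  bus=[-]  L0: P0=S P1=S  mem[L0]=40
14. P1: load  L2  bus=[-]  L2: P0=I P1=M  mem[L2]=61

bus = none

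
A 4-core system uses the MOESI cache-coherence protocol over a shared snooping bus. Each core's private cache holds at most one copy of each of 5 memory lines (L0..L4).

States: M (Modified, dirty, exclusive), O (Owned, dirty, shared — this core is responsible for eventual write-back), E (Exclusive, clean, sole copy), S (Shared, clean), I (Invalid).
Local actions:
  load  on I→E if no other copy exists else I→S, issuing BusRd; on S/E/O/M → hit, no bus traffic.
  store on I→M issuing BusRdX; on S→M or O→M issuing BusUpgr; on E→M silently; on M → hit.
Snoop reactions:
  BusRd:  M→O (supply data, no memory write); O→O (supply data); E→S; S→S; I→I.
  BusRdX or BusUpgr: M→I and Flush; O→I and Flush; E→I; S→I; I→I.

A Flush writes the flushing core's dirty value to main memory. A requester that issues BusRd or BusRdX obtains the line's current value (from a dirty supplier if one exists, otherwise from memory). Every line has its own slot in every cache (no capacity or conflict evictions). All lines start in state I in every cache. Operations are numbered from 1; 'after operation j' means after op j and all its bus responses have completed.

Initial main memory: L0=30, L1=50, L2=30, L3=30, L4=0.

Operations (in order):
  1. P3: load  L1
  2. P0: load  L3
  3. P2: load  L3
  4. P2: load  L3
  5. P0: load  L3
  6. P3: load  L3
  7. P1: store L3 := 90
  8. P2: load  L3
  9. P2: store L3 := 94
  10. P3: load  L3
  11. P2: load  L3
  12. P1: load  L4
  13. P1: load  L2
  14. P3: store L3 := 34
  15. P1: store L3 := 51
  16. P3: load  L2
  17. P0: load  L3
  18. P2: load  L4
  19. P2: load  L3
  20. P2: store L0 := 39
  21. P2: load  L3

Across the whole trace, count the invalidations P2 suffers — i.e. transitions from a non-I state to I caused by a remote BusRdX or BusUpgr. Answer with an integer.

step 1: P3: load  L1  ⟶  IIIE  (L1)  txn=BusRd  M[L1]=50
step 2: P0: load  L3  ⟶  EIII  (L3)  txn=BusRd  M[L3]=30
step 3: P2: load  L3  ⟶  SISI  (L3)  txn=BusRd  M[L3]=30
step 4: P2: load  L3  ⟶  SISI  (L3)  txn=∅  M[L3]=30
step 5: P0: load  L3  ⟶  SISI  (L3)  txn=∅  M[L3]=30
step 6: P3: load  L3  ⟶  SISS  (L3)  txn=BusRd  M[L3]=30
step 7: P1: store L3 := 90  ⟶  IMII  (L3)  txn=BusRdX  M[L3]=30
step 8: P2: load  L3  ⟶  IOSI  (L3)  txn=BusRd  M[L3]=30
step 9: P2: store L3 := 94  ⟶  IIMI  (L3)  txn=BusUpgr+Flush  M[L3]=90
step 10: P3: load  L3  ⟶  IIOS  (L3)  txn=BusRd  M[L3]=90
step 11: P2: load  L3  ⟶  IIOS  (L3)  txn=∅  M[L3]=90
step 12: P1: load  L4  ⟶  IEII  (L4)  txn=BusRd  M[L4]=0
step 13: P1: load  L2  ⟶  IEII  (L2)  txn=BusRd  M[L2]=30
step 14: P3: store L3 := 34  ⟶  IIIM  (L3)  txn=BusUpgr+Flush  M[L3]=94
step 15: P1: store L3 := 51  ⟶  IMII  (L3)  txn=BusRdX+Flush  M[L3]=34
step 16: P3: load  L2  ⟶  ISIS  (L2)  txn=BusRd  M[L2]=30
step 17: P0: load  L3  ⟶  SOII  (L3)  txn=BusRd  M[L3]=34
step 18: P2: load  L4  ⟶  ISSI  (L4)  txn=BusRd  M[L4]=0
step 19: P2: load  L3  ⟶  SOSI  (L3)  txn=BusRd  M[L3]=34
step 20: P2: store L0 := 39  ⟶  IIMI  (L0)  txn=BusRdX  M[L0]=30
step 21: P2: load  L3  ⟶  SOSI  (L3)  txn=∅  M[L3]=34

invalidations = 2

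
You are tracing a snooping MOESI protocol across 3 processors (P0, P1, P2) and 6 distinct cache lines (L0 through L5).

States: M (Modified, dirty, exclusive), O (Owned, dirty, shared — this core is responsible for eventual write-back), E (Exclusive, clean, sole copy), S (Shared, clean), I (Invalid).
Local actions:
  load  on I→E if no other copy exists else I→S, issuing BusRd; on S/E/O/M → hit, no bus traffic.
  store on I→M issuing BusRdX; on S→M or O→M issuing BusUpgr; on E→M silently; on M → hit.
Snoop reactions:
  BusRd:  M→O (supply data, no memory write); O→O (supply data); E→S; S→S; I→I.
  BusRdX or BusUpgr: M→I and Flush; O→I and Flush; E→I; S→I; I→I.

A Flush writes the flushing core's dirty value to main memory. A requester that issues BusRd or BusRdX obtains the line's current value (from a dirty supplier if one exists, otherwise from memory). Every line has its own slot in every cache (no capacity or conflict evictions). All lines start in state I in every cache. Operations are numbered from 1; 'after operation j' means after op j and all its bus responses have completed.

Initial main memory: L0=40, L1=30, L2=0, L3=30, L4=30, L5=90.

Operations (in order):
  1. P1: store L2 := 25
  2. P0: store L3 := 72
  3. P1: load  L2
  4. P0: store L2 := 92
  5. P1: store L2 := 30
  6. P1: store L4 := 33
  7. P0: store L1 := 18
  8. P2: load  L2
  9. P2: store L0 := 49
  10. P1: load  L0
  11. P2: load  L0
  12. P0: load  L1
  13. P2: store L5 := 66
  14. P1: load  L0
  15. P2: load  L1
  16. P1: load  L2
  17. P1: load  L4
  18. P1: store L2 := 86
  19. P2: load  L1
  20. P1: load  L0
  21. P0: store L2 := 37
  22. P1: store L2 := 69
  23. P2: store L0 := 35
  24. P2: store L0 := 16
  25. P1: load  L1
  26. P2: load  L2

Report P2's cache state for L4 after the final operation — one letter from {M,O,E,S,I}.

state = I

1. P1: store L2 := 25  bus=[BusRdX]  L2: P0=I P1=M P2=I  mem[L2]=0
2. P0: store L3 := 72  bus=[BusRdX]  L3: P0=M P1=I P2=I  mem[L3]=30
3. P1: load  L2  bus=[-]  L2: P0=I P1=M P2=I  mem[L2]=0
4. P0: store L2 := 92  bus=[BusRdX,Flush]  L2: P0=M P1=I P2=I  mem[L2]=25
5. P1: store L2 := 30  bus=[BusRdX,Flush]  L2: P0=I P1=M P2=I  mem[L2]=92
6. P1: store L4 := 33  bus=[BusRdX]  L4: P0=I P1=M P2=I  mem[L4]=30
7. P0: store L1 := 18  bus=[BusRdX]  L1: P0=M P1=I P2=I  mem[L1]=30
8. P2: load  L2  bus=[BusRd]  L2: P0=I P1=O P2=S  mem[L2]=92
9. P2: store L0 := 49  bus=[BusRdX]  L0: P0=I P1=I P2=M  mem[L0]=40
10. P1: load  L0  bus=[BusRd]  L0: P0=I P1=S P2=O  mem[L0]=40
11. P2: load  L0  bus=[-]  L0: P0=I P1=S P2=O  mem[L0]=40
12. P0: load  L1  bus=[-]  L1: P0=M P1=I P2=I  mem[L1]=30
13. P2: store L5 := 66  bus=[BusRdX]  L5: P0=I P1=I P2=M  mem[L5]=90
14. P1: load  L0  bus=[-]  L0: P0=I P1=S P2=O  mem[L0]=40
15. P2: load  L1  bus=[BusRd]  L1: P0=O P1=I P2=S  mem[L1]=30
16. P1: load  L2  bus=[-]  L2: P0=I P1=O P2=S  mem[L2]=92
17. P1: load  L4  bus=[-]  L4: P0=I P1=M P2=I  mem[L4]=30
18. P1: store L2 := 86  bus=[BusUpgr]  L2: P0=I P1=M P2=I  mem[L2]=92
19. P2: load  L1  bus=[-]  L1: P0=O P1=I P2=S  mem[L1]=30
20. P1: load  L0  bus=[-]  L0: P0=I P1=S P2=O  mem[L0]=40
21. P0: store L2 := 37  bus=[BusRdX,Flush]  L2: P0=M P1=I P2=I  mem[L2]=86
22. P1: store L2 := 69  bus=[BusRdX,Flush]  L2: P0=I P1=M P2=I  mem[L2]=37
23. P2: store L0 := 35  bus=[BusUpgr]  L0: P0=I P1=I P2=M  mem[L0]=40
24. P2: store L0 := 16  bus=[-]  L0: P0=I P1=I P2=M  mem[L0]=40
25. P1: load  L1  bus=[BusRd]  L1: P0=O P1=S P2=S  mem[L1]=30
26. P2: load  L2  bus=[BusRd]  L2: P0=I P1=O P2=S  mem[L2]=37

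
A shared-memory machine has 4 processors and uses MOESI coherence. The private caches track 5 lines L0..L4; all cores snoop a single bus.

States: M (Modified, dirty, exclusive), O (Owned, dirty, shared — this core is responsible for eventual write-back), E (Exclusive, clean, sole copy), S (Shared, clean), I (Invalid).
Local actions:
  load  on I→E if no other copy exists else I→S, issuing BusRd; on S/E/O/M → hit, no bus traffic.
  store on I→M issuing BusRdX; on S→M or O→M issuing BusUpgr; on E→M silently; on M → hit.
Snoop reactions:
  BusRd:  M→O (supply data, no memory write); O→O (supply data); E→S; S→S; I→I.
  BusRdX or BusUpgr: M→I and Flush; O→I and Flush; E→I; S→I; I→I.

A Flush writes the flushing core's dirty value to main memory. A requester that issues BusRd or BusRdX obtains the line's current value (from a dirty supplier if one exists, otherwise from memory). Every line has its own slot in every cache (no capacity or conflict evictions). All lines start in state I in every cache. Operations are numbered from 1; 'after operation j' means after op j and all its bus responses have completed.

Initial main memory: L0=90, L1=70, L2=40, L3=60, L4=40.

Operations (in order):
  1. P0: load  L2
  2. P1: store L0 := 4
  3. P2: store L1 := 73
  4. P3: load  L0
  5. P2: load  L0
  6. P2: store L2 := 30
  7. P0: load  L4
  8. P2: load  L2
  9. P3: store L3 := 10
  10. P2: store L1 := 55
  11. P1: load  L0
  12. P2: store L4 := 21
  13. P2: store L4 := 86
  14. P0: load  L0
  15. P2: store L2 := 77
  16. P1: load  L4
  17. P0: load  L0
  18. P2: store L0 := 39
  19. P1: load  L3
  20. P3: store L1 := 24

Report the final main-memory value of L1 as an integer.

memory[L1] = 55

1. P0: load  L2  bus=[BusRd]  L2: P0=E P1=I P2=I P3=I  mem[L2]=40
2. P1: store L0 := 4  bus=[BusRdX]  L0: P0=I P1=M P2=I P3=I  mem[L0]=90
3. P2: store L1 := 73  bus=[BusRdX]  L1: P0=I P1=I P2=M P3=I  mem[L1]=70
4. P3: load  L0  bus=[BusRd]  L0: P0=I P1=O P2=I P3=S  mem[L0]=90
5. P2: load  L0  bus=[BusRd]  L0: P0=I P1=O P2=S P3=S  mem[L0]=90
6. P2: store L2 := 30  bus=[BusRdX]  L2: P0=I P1=I P2=M P3=I  mem[L2]=40
7. P0: load  L4  bus=[BusRd]  L4: P0=E P1=I P2=I P3=I  mem[L4]=40
8. P2: load  L2  bus=[-]  L2: P0=I P1=I P2=M P3=I  mem[L2]=40
9. P3: store L3 := 10  bus=[BusRdX]  L3: P0=I P1=I P2=I P3=M  mem[L3]=60
10. P2: store L1 := 55  bus=[-]  L1: P0=I P1=I P2=M P3=I  mem[L1]=70
11. P1: load  L0  bus=[-]  L0: P0=I P1=O P2=S P3=S  mem[L0]=90
12. P2: store L4 := 21  bus=[BusRdX]  L4: P0=I P1=I P2=M P3=I  mem[L4]=40
13. P2: store L4 := 86  bus=[-]  L4: P0=I P1=I P2=M P3=I  mem[L4]=40
14. P0: load  L0  bus=[BusRd]  L0: P0=S P1=O P2=S P3=S  mem[L0]=90
15. P2: store L2 := 77  bus=[-]  L2: P0=I P1=I P2=M P3=I  mem[L2]=40
16. P1: load  L4  bus=[BusRd]  L4: P0=I P1=S P2=O P3=I  mem[L4]=40
17. P0: load  L0  bus=[-]  L0: P0=S P1=O P2=S P3=S  mem[L0]=90
18. P2: store L0 := 39  bus=[BusUpgr,Flush]  L0: P0=I P1=I P2=M P3=I  mem[L0]=4
19. P1: load  L3  bus=[BusRd]  L3: P0=I P1=S P2=I P3=O  mem[L3]=60
20. P3: store L1 := 24  bus=[BusRdX,Flush]  L1: P0=I P1=I P2=I P3=M  mem[L1]=55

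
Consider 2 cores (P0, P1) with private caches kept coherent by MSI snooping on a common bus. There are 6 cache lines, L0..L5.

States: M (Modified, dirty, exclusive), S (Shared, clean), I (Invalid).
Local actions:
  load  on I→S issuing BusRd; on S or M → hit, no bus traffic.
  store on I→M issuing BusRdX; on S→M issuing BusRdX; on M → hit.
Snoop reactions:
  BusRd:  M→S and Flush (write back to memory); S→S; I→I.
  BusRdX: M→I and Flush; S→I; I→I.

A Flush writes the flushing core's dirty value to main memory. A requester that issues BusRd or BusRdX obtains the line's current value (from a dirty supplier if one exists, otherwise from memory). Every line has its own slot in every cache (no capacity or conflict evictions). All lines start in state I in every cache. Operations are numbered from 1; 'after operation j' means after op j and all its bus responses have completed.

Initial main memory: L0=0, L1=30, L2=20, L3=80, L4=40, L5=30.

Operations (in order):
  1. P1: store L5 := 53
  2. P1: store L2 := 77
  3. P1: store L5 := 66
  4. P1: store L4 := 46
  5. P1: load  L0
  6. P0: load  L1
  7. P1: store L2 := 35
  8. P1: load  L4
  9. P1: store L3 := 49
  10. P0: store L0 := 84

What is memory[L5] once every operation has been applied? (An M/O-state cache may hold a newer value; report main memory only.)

memory[L5] = 30

step 1: P1: store L5 := 53  ⟶  IM  (L5)  txn=BusRdX  M[L5]=30
step 2: P1: store L2 := 77  ⟶  IM  (L2)  txn=BusRdX  M[L2]=20
step 3: P1: store L5 := 66  ⟶  IM  (L5)  txn=∅  M[L5]=30
step 4: P1: store L4 := 46  ⟶  IM  (L4)  txn=BusRdX  M[L4]=40
step 5: P1: load  L0  ⟶  IS  (L0)  txn=BusRd  M[L0]=0
step 6: P0: load  L1  ⟶  SI  (L1)  txn=BusRd  M[L1]=30
step 7: P1: store L2 := 35  ⟶  IM  (L2)  txn=∅  M[L2]=20
step 8: P1: load  L4  ⟶  IM  (L4)  txn=∅  M[L4]=40
step 9: P1: store L3 := 49  ⟶  IM  (L3)  txn=BusRdX  M[L3]=80
step 10: P0: store L0 := 84  ⟶  MI  (L0)  txn=BusRdX  M[L0]=0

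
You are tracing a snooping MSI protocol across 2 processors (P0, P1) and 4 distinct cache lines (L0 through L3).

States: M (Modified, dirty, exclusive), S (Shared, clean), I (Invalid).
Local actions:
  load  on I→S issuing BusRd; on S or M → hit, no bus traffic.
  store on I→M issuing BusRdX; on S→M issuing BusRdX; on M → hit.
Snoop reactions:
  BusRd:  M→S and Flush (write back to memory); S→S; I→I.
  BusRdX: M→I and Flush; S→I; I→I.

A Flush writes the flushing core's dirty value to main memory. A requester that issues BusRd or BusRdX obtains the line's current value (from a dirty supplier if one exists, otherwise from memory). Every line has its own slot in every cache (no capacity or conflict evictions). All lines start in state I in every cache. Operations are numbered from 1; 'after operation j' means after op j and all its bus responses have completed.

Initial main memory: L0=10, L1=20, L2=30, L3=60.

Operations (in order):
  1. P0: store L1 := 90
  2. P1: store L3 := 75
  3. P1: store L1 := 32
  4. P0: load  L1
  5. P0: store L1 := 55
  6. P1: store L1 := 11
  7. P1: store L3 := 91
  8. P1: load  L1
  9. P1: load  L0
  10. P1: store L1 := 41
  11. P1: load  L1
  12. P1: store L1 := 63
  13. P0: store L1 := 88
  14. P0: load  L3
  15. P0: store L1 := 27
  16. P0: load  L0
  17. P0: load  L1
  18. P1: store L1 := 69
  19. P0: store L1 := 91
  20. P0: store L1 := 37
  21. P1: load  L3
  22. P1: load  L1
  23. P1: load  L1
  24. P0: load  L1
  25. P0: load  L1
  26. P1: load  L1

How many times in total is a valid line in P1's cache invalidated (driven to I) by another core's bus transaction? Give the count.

[1] P0: store L1 := 90 | P0:M(90), P1:I | bus: BusRdX
[2] P1: store L3 := 75 | P0:I, P1:M(75) | bus: BusRdX
[3] P1: store L1 := 32 | P0:I, P1:M(32) | bus: BusRdX,Flush
[4] P0: load  L1 | P0:S(32), P1:S(32) | bus: BusRd,Flush
[5] P0: store L1 := 55 | P0:M(55), P1:I | bus: BusRdX
[6] P1: store L1 := 11 | P0:I, P1:M(11) | bus: BusRdX,Flush
[7] P1: store L3 := 91 | P0:I, P1:M(91) | bus: none
[8] P1: load  L1 | P0:I, P1:M(11) | bus: none
[9] P1: load  L0 | P0:I, P1:S(10) | bus: BusRd
[10] P1: store L1 := 41 | P0:I, P1:M(41) | bus: none
[11] P1: load  L1 | P0:I, P1:M(41) | bus: none
[12] P1: store L1 := 63 | P0:I, P1:M(63) | bus: none
[13] P0: store L1 := 88 | P0:M(88), P1:I | bus: BusRdX,Flush
[14] P0: load  L3 | P0:S(91), P1:S(91) | bus: BusRd,Flush
[15] P0: store L1 := 27 | P0:M(27), P1:I | bus: none
[16] P0: load  L0 | P0:S(10), P1:S(10) | bus: BusRd
[17] P0: load  L1 | P0:M(27), P1:I | bus: none
[18] P1: store L1 := 69 | P0:I, P1:M(69) | bus: BusRdX,Flush
[19] P0: store L1 := 91 | P0:M(91), P1:I | bus: BusRdX,Flush
[20] P0: store L1 := 37 | P0:M(37), P1:I | bus: none
[21] P1: load  L3 | P0:S(91), P1:S(91) | bus: none
[22] P1: load  L1 | P0:S(37), P1:S(37) | bus: BusRd,Flush
[23] P1: load  L1 | P0:S(37), P1:S(37) | bus: none
[24] P0: load  L1 | P0:S(37), P1:S(37) | bus: none
[25] P0: load  L1 | P0:S(37), P1:S(37) | bus: none
[26] P1: load  L1 | P0:S(37), P1:S(37) | bus: none

invalidations = 3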